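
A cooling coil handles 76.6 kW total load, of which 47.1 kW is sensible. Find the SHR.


SHR = Q_sensible / Q_total
SHR = 47.1 / 76.6
SHR = 0.615

0.615


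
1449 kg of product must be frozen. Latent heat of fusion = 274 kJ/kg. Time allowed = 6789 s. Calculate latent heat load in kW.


Q_lat = m * h_fg / t
Q_lat = 1449 * 274 / 6789
Q_lat = 58.48 kW

58.48


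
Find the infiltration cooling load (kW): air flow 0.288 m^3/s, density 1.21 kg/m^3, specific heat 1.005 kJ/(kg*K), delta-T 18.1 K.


Q = V_dot * rho * cp * dT
Q = 0.288 * 1.21 * 1.005 * 18.1
Q = 6.339 kW

6.339


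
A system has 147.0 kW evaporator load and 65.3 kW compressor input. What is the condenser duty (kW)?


Q_cond = Q_evap + W
Q_cond = 147.0 + 65.3
Q_cond = 212.3 kW

212.3


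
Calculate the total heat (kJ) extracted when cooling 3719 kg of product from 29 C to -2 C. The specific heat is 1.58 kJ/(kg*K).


dT = 29 - (-2) = 31 K
Q = m * cp * dT = 3719 * 1.58 * 31
Q = 182157 kJ

182157


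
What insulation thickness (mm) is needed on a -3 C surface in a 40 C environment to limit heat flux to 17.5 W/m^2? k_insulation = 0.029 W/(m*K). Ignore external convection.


dT = 40 - (-3) = 43 K
thickness = k * dT / q_max * 1000
thickness = 0.029 * 43 / 17.5 * 1000
thickness = 71.3 mm

71.3


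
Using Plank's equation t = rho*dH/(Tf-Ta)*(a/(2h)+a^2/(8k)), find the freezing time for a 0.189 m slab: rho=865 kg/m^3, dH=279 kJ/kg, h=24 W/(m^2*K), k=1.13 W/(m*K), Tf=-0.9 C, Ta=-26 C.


dT = -0.9 - (-26) = 25.1 K
term1 = a/(2h) = 0.189/(2*24) = 0.0039375
term2 = a^2/(8k) = 0.189^2/(8*1.13) = 0.003951438053
t = rho*dH*1000/dT * (term1 + term2)
t = 865*279*1000/25.1 * (0.0039375 + 0.003951438053)
t = 75852 s

75852


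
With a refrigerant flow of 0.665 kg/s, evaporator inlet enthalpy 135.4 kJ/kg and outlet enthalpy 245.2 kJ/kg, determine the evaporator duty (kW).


dh = 245.2 - 135.4 = 109.8 kJ/kg
Q_evap = m_dot * dh = 0.665 * 109.8
Q_evap = 73.02 kW

73.02


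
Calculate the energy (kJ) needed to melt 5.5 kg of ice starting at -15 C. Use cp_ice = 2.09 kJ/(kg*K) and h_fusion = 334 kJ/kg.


Sensible heat = cp * dT = 2.09 * 15 = 31.35 kJ/kg
Total per kg = 31.35 + 334 = 365.35 kJ/kg
Q = m * total = 5.5 * 365.35
Q = 2009.4 kJ

2009.4


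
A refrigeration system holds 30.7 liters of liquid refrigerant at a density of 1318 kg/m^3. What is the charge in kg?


Charge = V * rho / 1000
Charge = 30.7 * 1318 / 1000
Charge = 40.46 kg

40.46


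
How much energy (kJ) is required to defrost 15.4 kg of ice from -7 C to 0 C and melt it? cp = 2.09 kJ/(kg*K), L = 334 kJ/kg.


Sensible heat = cp * dT = 2.09 * 7 = 14.63 kJ/kg
Total per kg = 14.63 + 334 = 348.63 kJ/kg
Q = m * total = 15.4 * 348.63
Q = 5368.9 kJ

5368.9


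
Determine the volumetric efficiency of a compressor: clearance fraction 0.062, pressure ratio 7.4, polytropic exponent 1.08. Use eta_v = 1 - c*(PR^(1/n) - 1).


PR^(1/n) = 7.4^(1/1.08) = 6.38034533
eta_v = 1 - 0.062 * (6.38034533 - 1)
eta_v = 0.6664

0.6664


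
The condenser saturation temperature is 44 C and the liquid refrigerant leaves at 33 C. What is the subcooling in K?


Subcooling = T_cond - T_liquid
Subcooling = 44 - 33
Subcooling = 11 K

11


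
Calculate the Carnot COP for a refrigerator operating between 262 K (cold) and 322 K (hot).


dT = 322 - 262 = 60 K
COP_carnot = T_cold / dT = 262 / 60
COP_carnot = 4.367

4.367


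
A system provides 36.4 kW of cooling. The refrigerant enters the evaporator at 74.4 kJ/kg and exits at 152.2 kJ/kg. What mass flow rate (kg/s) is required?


dh = 152.2 - 74.4 = 77.8 kJ/kg
m_dot = Q / dh = 36.4 / 77.8 = 0.4679 kg/s

0.4679


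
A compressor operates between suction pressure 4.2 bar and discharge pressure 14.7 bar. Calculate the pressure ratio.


PR = P_high / P_low
PR = 14.7 / 4.2
PR = 3.5

3.5


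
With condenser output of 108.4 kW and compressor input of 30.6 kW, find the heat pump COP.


COP_hp = Q_cond / W
COP_hp = 108.4 / 30.6
COP_hp = 3.542

3.542


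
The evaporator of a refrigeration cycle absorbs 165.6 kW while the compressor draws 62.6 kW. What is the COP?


COP = Q_evap / W
COP = 165.6 / 62.6
COP = 2.645

2.645


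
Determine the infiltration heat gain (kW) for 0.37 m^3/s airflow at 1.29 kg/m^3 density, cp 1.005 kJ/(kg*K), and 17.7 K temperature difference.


Q = V_dot * rho * cp * dT
Q = 0.37 * 1.29 * 1.005 * 17.7
Q = 8.49 kW

8.49


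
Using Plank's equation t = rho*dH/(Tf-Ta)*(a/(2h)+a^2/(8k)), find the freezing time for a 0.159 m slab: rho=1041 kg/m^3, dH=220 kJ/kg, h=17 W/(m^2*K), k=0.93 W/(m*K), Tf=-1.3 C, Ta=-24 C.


dT = -1.3 - (-24) = 22.7 K
term1 = a/(2h) = 0.159/(2*17) = 0.004676470588
term2 = a^2/(8k) = 0.159^2/(8*0.93) = 0.003397983871
t = rho*dH*1000/dT * (term1 + term2)
t = 1041*220*1000/22.7 * (0.004676470588 + 0.003397983871)
t = 81463 s

81463


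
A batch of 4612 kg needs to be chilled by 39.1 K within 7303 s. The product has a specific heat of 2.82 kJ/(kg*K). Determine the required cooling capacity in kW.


Q = m * cp * dT / t
Q = 4612 * 2.82 * 39.1 / 7303
Q = 69.633 kW

69.633


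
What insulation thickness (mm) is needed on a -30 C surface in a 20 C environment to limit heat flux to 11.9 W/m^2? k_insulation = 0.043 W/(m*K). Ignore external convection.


dT = 20 - (-30) = 50 K
thickness = k * dT / q_max * 1000
thickness = 0.043 * 50 / 11.9 * 1000
thickness = 180.7 mm

180.7


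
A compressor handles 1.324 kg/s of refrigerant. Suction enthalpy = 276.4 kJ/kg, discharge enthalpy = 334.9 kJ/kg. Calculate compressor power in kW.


dh = 334.9 - 276.4 = 58.5 kJ/kg
W = m_dot * dh = 1.324 * 58.5 = 77.45 kW

77.45


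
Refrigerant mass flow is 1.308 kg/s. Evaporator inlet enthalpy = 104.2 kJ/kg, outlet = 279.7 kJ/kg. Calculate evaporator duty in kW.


dh = 279.7 - 104.2 = 175.5 kJ/kg
Q_evap = m_dot * dh = 1.308 * 175.5
Q_evap = 229.55 kW

229.55


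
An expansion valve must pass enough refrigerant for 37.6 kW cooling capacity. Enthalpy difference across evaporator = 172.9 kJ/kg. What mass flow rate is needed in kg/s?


m_dot = Q / dh
m_dot = 37.6 / 172.9
m_dot = 0.2175 kg/s

0.2175


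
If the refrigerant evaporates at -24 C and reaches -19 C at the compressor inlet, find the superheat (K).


Superheat = T_suction - T_evap
Superheat = -19 - (-24)
Superheat = 5 K

5


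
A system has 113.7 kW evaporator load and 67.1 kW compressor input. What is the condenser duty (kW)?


Q_cond = Q_evap + W
Q_cond = 113.7 + 67.1
Q_cond = 180.8 kW

180.8


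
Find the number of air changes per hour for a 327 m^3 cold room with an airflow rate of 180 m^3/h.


ACH = flow / volume
ACH = 180 / 327
ACH = 0.55

0.55


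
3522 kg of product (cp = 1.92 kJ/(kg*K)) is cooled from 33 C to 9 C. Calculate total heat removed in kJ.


dT = 33 - (9) = 24 K
Q = m * cp * dT = 3522 * 1.92 * 24
Q = 162294 kJ

162294


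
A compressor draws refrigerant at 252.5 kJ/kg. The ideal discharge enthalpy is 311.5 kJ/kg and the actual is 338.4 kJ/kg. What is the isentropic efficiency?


dh_ideal = 311.5 - 252.5 = 59.0 kJ/kg
dh_actual = 338.4 - 252.5 = 85.9 kJ/kg
eta_s = dh_ideal / dh_actual = 59.0 / 85.9
eta_s = 0.6868

0.6868


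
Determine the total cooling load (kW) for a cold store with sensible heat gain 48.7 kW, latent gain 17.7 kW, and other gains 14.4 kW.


Q_total = Q_s + Q_l + Q_misc
Q_total = 48.7 + 17.7 + 14.4
Q_total = 80.8 kW

80.8


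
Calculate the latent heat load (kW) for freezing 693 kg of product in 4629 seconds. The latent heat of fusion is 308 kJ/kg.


Q_lat = m * h_fg / t
Q_lat = 693 * 308 / 4629
Q_lat = 46.11 kW

46.11


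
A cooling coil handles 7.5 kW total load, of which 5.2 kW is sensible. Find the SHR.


SHR = Q_sensible / Q_total
SHR = 5.2 / 7.5
SHR = 0.693

0.693


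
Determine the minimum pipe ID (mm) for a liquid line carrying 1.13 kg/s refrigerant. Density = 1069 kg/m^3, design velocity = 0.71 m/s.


A = m_dot / (rho * v) = 1.13 / (1069 * 0.71) = 0.00148882067 m^2
d = sqrt(4*A/pi) * 1000
d = 43.5 mm

43.5


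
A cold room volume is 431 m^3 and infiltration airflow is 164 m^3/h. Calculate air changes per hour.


ACH = flow / volume
ACH = 164 / 431
ACH = 0.381

0.381


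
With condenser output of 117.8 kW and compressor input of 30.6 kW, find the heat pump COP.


COP_hp = Q_cond / W
COP_hp = 117.8 / 30.6
COP_hp = 3.85

3.85


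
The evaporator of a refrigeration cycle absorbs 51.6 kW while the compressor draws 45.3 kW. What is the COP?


COP = Q_evap / W
COP = 51.6 / 45.3
COP = 1.139

1.139


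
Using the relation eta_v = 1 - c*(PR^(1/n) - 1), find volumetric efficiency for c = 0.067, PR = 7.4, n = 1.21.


PR^(1/n) = 7.4^(1/1.21) = 5.22845437
eta_v = 1 - 0.067 * (5.22845437 - 1)
eta_v = 0.7167

0.7167


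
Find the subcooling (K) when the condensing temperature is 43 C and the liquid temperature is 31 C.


Subcooling = T_cond - T_liquid
Subcooling = 43 - 31
Subcooling = 12 K

12


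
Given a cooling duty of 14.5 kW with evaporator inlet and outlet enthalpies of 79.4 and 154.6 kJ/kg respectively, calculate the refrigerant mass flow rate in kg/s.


dh = 154.6 - 79.4 = 75.2 kJ/kg
m_dot = Q / dh = 14.5 / 75.2 = 0.1928 kg/s

0.1928


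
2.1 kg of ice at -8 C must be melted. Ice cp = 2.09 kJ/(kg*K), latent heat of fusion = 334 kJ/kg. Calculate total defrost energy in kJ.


Sensible heat = cp * dT = 2.09 * 8 = 16.72 kJ/kg
Total per kg = 16.72 + 334 = 350.72 kJ/kg
Q = m * total = 2.1 * 350.72
Q = 736.5 kJ

736.5


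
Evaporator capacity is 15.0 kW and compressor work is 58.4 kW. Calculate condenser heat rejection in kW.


Q_cond = Q_evap + W
Q_cond = 15.0 + 58.4
Q_cond = 73.4 kW

73.4


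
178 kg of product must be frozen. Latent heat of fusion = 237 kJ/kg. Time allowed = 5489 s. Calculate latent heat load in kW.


Q_lat = m * h_fg / t
Q_lat = 178 * 237 / 5489
Q_lat = 7.69 kW

7.69


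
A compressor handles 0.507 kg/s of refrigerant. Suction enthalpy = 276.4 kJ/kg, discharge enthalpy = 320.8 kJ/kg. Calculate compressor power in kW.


dh = 320.8 - 276.4 = 44.4 kJ/kg
W = m_dot * dh = 0.507 * 44.4 = 22.51 kW

22.51


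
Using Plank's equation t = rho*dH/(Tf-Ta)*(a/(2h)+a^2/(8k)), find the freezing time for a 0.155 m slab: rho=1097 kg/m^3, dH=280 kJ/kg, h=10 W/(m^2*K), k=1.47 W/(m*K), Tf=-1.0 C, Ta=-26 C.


dT = -1.0 - (-26) = 25.0 K
term1 = a/(2h) = 0.155/(2*10) = 0.00775
term2 = a^2/(8k) = 0.155^2/(8*1.47) = 0.002042942177
t = rho*dH*1000/dT * (term1 + term2)
t = 1097*280*1000/25.0 * (0.00775 + 0.002042942177)
t = 120320 s

120320


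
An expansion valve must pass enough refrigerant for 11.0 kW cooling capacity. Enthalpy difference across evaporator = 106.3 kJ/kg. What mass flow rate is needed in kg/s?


m_dot = Q / dh
m_dot = 11.0 / 106.3
m_dot = 0.1035 kg/s

0.1035


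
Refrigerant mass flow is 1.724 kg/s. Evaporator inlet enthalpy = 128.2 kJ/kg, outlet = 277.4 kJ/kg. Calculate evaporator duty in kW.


dh = 277.4 - 128.2 = 149.2 kJ/kg
Q_evap = m_dot * dh = 1.724 * 149.2
Q_evap = 257.22 kW

257.22


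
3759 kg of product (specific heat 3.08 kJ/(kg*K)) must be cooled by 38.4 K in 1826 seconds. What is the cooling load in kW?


Q = m * cp * dT / t
Q = 3759 * 3.08 * 38.4 / 1826
Q = 243.475 kW

243.475


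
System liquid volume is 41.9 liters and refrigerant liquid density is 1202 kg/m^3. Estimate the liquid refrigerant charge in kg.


Charge = V * rho / 1000
Charge = 41.9 * 1202 / 1000
Charge = 50.36 kg

50.36


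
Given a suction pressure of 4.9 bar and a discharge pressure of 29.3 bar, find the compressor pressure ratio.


PR = P_high / P_low
PR = 29.3 / 4.9
PR = 5.98

5.98


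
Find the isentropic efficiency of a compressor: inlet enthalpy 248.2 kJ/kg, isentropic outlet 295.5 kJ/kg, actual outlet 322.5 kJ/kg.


dh_ideal = 295.5 - 248.2 = 47.3 kJ/kg
dh_actual = 322.5 - 248.2 = 74.3 kJ/kg
eta_s = dh_ideal / dh_actual = 47.3 / 74.3
eta_s = 0.6366

0.6366


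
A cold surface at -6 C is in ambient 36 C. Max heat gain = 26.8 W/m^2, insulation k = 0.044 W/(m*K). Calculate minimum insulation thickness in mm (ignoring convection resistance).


dT = 36 - (-6) = 42 K
thickness = k * dT / q_max * 1000
thickness = 0.044 * 42 / 26.8 * 1000
thickness = 69.0 mm

69.0


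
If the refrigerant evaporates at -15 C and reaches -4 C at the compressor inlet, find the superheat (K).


Superheat = T_suction - T_evap
Superheat = -4 - (-15)
Superheat = 11 K

11


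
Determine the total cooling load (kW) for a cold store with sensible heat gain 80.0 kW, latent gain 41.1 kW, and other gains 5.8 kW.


Q_total = Q_s + Q_l + Q_misc
Q_total = 80.0 + 41.1 + 5.8
Q_total = 126.9 kW

126.9


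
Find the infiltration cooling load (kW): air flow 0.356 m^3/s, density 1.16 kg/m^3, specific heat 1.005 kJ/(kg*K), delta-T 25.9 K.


Q = V_dot * rho * cp * dT
Q = 0.356 * 1.16 * 1.005 * 25.9
Q = 10.749 kW

10.749


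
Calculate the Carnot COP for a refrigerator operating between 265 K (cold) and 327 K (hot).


dT = 327 - 265 = 62 K
COP_carnot = T_cold / dT = 265 / 62
COP_carnot = 4.274

4.274


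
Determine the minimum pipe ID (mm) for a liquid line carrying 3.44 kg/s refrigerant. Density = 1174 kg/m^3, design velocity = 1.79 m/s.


A = m_dot / (rho * v) = 3.44 / (1174 * 1.79) = 0.001636957163 m^2
d = sqrt(4*A/pi) * 1000
d = 45.7 mm

45.7


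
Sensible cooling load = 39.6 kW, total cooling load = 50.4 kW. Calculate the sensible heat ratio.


SHR = Q_sensible / Q_total
SHR = 39.6 / 50.4
SHR = 0.786

0.786


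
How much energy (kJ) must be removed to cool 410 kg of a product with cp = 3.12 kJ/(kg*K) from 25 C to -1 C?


dT = 25 - (-1) = 26 K
Q = m * cp * dT = 410 * 3.12 * 26
Q = 33259 kJ

33259


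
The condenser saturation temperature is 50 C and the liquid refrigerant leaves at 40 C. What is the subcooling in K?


Subcooling = T_cond - T_liquid
Subcooling = 50 - 40
Subcooling = 10 K

10


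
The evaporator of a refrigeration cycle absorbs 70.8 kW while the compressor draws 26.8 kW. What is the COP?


COP = Q_evap / W
COP = 70.8 / 26.8
COP = 2.642

2.642


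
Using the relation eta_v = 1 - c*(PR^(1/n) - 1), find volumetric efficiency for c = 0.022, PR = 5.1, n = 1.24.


PR^(1/n) = 5.1^(1/1.24) = 3.72066963
eta_v = 1 - 0.022 * (3.72066963 - 1)
eta_v = 0.9401

0.9401


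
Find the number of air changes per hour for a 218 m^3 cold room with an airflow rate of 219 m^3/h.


ACH = flow / volume
ACH = 219 / 218
ACH = 1.005

1.005


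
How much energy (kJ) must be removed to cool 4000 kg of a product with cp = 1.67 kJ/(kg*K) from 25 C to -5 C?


dT = 25 - (-5) = 30 K
Q = m * cp * dT = 4000 * 1.67 * 30
Q = 200400 kJ

200400


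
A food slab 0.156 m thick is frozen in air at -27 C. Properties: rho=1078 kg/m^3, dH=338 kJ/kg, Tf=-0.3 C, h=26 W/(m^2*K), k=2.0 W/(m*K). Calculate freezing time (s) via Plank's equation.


dT = -0.3 - (-27) = 26.7 K
term1 = a/(2h) = 0.156/(2*26) = 0.003
term2 = a^2/(8k) = 0.156^2/(8*2.0) = 0.001521
t = rho*dH*1000/dT * (term1 + term2)
t = 1078*338*1000/26.7 * (0.003 + 0.001521)
t = 61696 s

61696


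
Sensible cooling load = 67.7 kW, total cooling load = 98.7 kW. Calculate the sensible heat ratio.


SHR = Q_sensible / Q_total
SHR = 67.7 / 98.7
SHR = 0.686

0.686


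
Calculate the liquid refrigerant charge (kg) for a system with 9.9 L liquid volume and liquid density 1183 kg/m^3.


Charge = V * rho / 1000
Charge = 9.9 * 1183 / 1000
Charge = 11.71 kg

11.71


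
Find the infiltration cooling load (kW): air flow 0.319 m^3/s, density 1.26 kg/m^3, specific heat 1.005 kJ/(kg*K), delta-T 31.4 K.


Q = V_dot * rho * cp * dT
Q = 0.319 * 1.26 * 1.005 * 31.4
Q = 12.684 kW

12.684


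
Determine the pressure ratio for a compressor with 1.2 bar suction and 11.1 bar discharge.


PR = P_high / P_low
PR = 11.1 / 1.2
PR = 9.25

9.25


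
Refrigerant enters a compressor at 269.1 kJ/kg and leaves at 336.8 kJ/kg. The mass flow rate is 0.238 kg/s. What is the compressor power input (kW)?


dh = 336.8 - 269.1 = 67.7 kJ/kg
W = m_dot * dh = 0.238 * 67.7 = 16.11 kW

16.11


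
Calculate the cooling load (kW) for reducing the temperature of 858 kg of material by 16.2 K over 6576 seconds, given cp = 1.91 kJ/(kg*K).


Q = m * cp * dT / t
Q = 858 * 1.91 * 16.2 / 6576
Q = 4.037 kW

4.037


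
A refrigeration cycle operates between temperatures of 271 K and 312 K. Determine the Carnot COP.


dT = 312 - 271 = 41 K
COP_carnot = T_cold / dT = 271 / 41
COP_carnot = 6.61

6.61


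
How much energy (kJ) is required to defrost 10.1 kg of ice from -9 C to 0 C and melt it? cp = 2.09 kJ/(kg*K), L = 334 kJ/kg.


Sensible heat = cp * dT = 2.09 * 9 = 18.81 kJ/kg
Total per kg = 18.81 + 334 = 352.81 kJ/kg
Q = m * total = 10.1 * 352.81
Q = 3563.4 kJ

3563.4


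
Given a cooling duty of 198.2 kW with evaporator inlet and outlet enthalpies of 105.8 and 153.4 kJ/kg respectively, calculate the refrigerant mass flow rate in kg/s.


dh = 153.4 - 105.8 = 47.6 kJ/kg
m_dot = Q / dh = 198.2 / 47.6 = 4.1639 kg/s

4.1639


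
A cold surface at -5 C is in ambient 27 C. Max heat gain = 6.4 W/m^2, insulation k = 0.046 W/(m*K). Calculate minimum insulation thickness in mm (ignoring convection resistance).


dT = 27 - (-5) = 32 K
thickness = k * dT / q_max * 1000
thickness = 0.046 * 32 / 6.4 * 1000
thickness = 230.0 mm

230.0


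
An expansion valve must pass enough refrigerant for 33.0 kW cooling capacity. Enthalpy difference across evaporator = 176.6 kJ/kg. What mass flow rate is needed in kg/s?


m_dot = Q / dh
m_dot = 33.0 / 176.6
m_dot = 0.1869 kg/s

0.1869


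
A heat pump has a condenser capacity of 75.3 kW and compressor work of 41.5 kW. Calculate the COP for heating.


COP_hp = Q_cond / W
COP_hp = 75.3 / 41.5
COP_hp = 1.814

1.814


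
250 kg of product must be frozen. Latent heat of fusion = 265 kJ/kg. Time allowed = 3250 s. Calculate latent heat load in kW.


Q_lat = m * h_fg / t
Q_lat = 250 * 265 / 3250
Q_lat = 20.38 kW

20.38


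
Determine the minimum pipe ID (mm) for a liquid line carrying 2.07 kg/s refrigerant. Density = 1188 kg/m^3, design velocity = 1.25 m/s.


A = m_dot / (rho * v) = 2.07 / (1188 * 1.25) = 0.001393939394 m^2
d = sqrt(4*A/pi) * 1000
d = 42.1 mm

42.1


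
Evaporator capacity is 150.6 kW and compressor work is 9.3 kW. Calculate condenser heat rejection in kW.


Q_cond = Q_evap + W
Q_cond = 150.6 + 9.3
Q_cond = 159.9 kW

159.9


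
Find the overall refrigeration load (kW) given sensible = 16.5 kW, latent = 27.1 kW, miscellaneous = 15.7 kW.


Q_total = Q_s + Q_l + Q_misc
Q_total = 16.5 + 27.1 + 15.7
Q_total = 59.3 kW

59.3


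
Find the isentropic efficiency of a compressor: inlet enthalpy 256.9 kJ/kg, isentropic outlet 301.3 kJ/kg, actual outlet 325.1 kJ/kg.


dh_ideal = 301.3 - 256.9 = 44.4 kJ/kg
dh_actual = 325.1 - 256.9 = 68.2 kJ/kg
eta_s = dh_ideal / dh_actual = 44.4 / 68.2
eta_s = 0.651

0.651


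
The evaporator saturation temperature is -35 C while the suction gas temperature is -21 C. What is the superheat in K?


Superheat = T_suction - T_evap
Superheat = -21 - (-35)
Superheat = 14 K

14


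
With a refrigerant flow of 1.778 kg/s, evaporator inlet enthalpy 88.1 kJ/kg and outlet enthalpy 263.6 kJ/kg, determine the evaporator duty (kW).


dh = 263.6 - 88.1 = 175.5 kJ/kg
Q_evap = m_dot * dh = 1.778 * 175.5
Q_evap = 312.04 kW

312.04


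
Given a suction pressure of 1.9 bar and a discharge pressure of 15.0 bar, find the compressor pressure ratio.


PR = P_high / P_low
PR = 15.0 / 1.9
PR = 7.895

7.895


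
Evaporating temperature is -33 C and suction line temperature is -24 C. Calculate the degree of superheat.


Superheat = T_suction - T_evap
Superheat = -24 - (-33)
Superheat = 9 K

9


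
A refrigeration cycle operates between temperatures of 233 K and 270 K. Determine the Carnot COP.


dT = 270 - 233 = 37 K
COP_carnot = T_cold / dT = 233 / 37
COP_carnot = 6.297

6.297


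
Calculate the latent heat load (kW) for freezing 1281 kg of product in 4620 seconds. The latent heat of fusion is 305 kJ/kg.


Q_lat = m * h_fg / t
Q_lat = 1281 * 305 / 4620
Q_lat = 84.57 kW

84.57


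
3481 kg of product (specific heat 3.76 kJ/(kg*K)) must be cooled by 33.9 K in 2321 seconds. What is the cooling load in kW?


Q = m * cp * dT / t
Q = 3481 * 3.76 * 33.9 / 2321
Q = 191.169 kW

191.169


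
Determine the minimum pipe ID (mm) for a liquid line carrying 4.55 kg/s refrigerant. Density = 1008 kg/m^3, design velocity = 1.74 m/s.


A = m_dot / (rho * v) = 4.55 / (1008 * 1.74) = 0.002594189017 m^2
d = sqrt(4*A/pi) * 1000
d = 57.5 mm

57.5


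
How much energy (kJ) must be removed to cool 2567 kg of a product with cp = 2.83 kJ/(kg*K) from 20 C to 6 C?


dT = 20 - (6) = 14 K
Q = m * cp * dT = 2567 * 2.83 * 14
Q = 101705 kJ

101705


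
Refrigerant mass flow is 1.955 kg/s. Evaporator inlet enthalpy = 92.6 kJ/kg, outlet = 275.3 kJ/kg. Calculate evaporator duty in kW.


dh = 275.3 - 92.6 = 182.7 kJ/kg
Q_evap = m_dot * dh = 1.955 * 182.7
Q_evap = 357.18 kW

357.18


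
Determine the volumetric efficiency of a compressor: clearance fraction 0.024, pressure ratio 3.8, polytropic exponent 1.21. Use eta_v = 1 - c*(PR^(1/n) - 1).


PR^(1/n) = 3.8^(1/1.21) = 3.01411624
eta_v = 1 - 0.024 * (3.01411624 - 1)
eta_v = 0.9517

0.9517


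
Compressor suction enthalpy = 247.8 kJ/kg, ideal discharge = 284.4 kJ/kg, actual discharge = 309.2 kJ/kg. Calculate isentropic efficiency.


dh_ideal = 284.4 - 247.8 = 36.6 kJ/kg
dh_actual = 309.2 - 247.8 = 61.4 kJ/kg
eta_s = dh_ideal / dh_actual = 36.6 / 61.4
eta_s = 0.5961

0.5961


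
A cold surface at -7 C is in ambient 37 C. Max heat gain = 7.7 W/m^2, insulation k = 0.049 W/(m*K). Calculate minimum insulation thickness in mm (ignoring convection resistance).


dT = 37 - (-7) = 44 K
thickness = k * dT / q_max * 1000
thickness = 0.049 * 44 / 7.7 * 1000
thickness = 280.0 mm

280.0


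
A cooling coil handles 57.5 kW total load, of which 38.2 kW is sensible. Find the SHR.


SHR = Q_sensible / Q_total
SHR = 38.2 / 57.5
SHR = 0.664

0.664


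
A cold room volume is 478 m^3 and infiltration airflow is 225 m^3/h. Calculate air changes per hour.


ACH = flow / volume
ACH = 225 / 478
ACH = 0.471

0.471


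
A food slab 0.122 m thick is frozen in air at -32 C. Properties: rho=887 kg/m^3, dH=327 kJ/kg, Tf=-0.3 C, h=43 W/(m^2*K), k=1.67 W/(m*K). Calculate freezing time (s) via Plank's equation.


dT = -0.3 - (-32) = 31.7 K
term1 = a/(2h) = 0.122/(2*43) = 0.001418604651
term2 = a^2/(8k) = 0.122^2/(8*1.67) = 0.001114071856
t = rho*dH*1000/dT * (term1 + term2)
t = 887*327*1000/31.7 * (0.001418604651 + 0.001114071856)
t = 23174 s

23174


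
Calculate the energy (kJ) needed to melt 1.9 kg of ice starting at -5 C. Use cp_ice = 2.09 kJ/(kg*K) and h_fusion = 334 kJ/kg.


Sensible heat = cp * dT = 2.09 * 5 = 10.45 kJ/kg
Total per kg = 10.45 + 334 = 344.45 kJ/kg
Q = m * total = 1.9 * 344.45
Q = 654.5 kJ

654.5


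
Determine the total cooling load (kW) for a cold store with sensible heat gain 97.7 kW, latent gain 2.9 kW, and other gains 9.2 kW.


Q_total = Q_s + Q_l + Q_misc
Q_total = 97.7 + 2.9 + 9.2
Q_total = 109.8 kW

109.8


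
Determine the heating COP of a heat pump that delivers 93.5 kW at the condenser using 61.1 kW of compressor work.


COP_hp = Q_cond / W
COP_hp = 93.5 / 61.1
COP_hp = 1.53

1.53


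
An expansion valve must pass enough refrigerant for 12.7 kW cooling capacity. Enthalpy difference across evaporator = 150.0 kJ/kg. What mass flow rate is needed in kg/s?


m_dot = Q / dh
m_dot = 12.7 / 150.0
m_dot = 0.0847 kg/s

0.0847


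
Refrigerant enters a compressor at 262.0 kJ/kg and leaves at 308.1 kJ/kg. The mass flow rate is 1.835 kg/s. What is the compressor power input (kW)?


dh = 308.1 - 262.0 = 46.1 kJ/kg
W = m_dot * dh = 1.835 * 46.1 = 84.59 kW

84.59


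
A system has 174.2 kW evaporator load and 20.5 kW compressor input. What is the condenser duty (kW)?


Q_cond = Q_evap + W
Q_cond = 174.2 + 20.5
Q_cond = 194.7 kW

194.7


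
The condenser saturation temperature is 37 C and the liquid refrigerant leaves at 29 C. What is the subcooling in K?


Subcooling = T_cond - T_liquid
Subcooling = 37 - 29
Subcooling = 8 K

8


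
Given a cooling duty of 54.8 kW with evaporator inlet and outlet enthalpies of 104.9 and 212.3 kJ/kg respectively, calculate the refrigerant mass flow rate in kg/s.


dh = 212.3 - 104.9 = 107.4 kJ/kg
m_dot = Q / dh = 54.8 / 107.4 = 0.5102 kg/s

0.5102


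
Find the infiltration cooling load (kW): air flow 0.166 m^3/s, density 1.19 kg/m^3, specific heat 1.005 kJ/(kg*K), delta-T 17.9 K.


Q = V_dot * rho * cp * dT
Q = 0.166 * 1.19 * 1.005 * 17.9
Q = 3.554 kW

3.554


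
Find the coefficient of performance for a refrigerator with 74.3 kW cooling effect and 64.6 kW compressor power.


COP = Q_evap / W
COP = 74.3 / 64.6
COP = 1.15

1.15


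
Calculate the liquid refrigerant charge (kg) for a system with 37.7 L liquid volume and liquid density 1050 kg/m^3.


Charge = V * rho / 1000
Charge = 37.7 * 1050 / 1000
Charge = 39.59 kg

39.59


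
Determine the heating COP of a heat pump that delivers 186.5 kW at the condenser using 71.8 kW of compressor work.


COP_hp = Q_cond / W
COP_hp = 186.5 / 71.8
COP_hp = 2.597

2.597


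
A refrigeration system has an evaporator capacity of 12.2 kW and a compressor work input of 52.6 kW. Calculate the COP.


COP = Q_evap / W
COP = 12.2 / 52.6
COP = 0.232

0.232


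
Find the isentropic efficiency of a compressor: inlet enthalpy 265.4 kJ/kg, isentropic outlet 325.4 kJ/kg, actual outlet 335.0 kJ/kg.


dh_ideal = 325.4 - 265.4 = 60.0 kJ/kg
dh_actual = 335.0 - 265.4 = 69.6 kJ/kg
eta_s = dh_ideal / dh_actual = 60.0 / 69.6
eta_s = 0.8621

0.8621


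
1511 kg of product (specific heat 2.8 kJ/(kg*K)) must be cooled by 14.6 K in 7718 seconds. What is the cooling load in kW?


Q = m * cp * dT / t
Q = 1511 * 2.8 * 14.6 / 7718
Q = 8.003 kW

8.003


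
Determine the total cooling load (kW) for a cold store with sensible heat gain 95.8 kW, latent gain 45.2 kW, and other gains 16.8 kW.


Q_total = Q_s + Q_l + Q_misc
Q_total = 95.8 + 45.2 + 16.8
Q_total = 157.8 kW

157.8


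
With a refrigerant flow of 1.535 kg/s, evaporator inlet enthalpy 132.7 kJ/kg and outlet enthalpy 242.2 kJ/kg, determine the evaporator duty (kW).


dh = 242.2 - 132.7 = 109.5 kJ/kg
Q_evap = m_dot * dh = 1.535 * 109.5
Q_evap = 168.08 kW

168.08


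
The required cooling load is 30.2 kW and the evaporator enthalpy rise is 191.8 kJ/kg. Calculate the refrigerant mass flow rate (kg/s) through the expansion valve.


m_dot = Q / dh
m_dot = 30.2 / 191.8
m_dot = 0.1575 kg/s

0.1575


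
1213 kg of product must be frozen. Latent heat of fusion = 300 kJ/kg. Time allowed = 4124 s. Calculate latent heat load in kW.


Q_lat = m * h_fg / t
Q_lat = 1213 * 300 / 4124
Q_lat = 88.24 kW

88.24


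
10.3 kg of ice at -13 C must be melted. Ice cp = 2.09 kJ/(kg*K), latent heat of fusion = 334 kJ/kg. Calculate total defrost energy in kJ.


Sensible heat = cp * dT = 2.09 * 13 = 27.17 kJ/kg
Total per kg = 27.17 + 334 = 361.17 kJ/kg
Q = m * total = 10.3 * 361.17
Q = 3720.1 kJ

3720.1


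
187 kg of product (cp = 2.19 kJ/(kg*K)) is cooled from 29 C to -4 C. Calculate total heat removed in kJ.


dT = 29 - (-4) = 33 K
Q = m * cp * dT = 187 * 2.19 * 33
Q = 13514 kJ

13514


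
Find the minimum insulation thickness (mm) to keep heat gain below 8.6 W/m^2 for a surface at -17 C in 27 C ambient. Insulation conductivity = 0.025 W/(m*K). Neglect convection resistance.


dT = 27 - (-17) = 44 K
thickness = k * dT / q_max * 1000
thickness = 0.025 * 44 / 8.6 * 1000
thickness = 127.9 mm

127.9


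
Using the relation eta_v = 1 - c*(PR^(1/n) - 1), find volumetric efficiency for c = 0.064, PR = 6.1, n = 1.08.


PR^(1/n) = 6.1^(1/1.08) = 5.33528047
eta_v = 1 - 0.064 * (5.33528047 - 1)
eta_v = 0.7225

0.7225


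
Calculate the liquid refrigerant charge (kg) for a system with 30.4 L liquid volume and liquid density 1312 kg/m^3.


Charge = V * rho / 1000
Charge = 30.4 * 1312 / 1000
Charge = 39.88 kg

39.88


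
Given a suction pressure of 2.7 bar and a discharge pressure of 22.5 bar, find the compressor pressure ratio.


PR = P_high / P_low
PR = 22.5 / 2.7
PR = 8.333

8.333


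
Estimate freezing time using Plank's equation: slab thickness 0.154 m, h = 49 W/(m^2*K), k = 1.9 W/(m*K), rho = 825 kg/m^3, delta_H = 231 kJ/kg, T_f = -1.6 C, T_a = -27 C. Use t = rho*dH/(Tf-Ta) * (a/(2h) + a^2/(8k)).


dT = -1.6 - (-27) = 25.4 K
term1 = a/(2h) = 0.154/(2*49) = 0.001571428571
term2 = a^2/(8k) = 0.154^2/(8*1.9) = 0.001560263158
t = rho*dH*1000/dT * (term1 + term2)
t = 825*231*1000/25.4 * (0.001571428571 + 0.001560263158)
t = 23497 s

23497


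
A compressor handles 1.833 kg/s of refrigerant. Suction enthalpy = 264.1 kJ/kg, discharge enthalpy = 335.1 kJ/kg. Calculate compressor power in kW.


dh = 335.1 - 264.1 = 71.0 kJ/kg
W = m_dot * dh = 1.833 * 71.0 = 130.14 kW

130.14


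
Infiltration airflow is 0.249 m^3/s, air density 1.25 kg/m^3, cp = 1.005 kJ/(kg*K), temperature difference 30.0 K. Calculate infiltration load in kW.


Q = V_dot * rho * cp * dT
Q = 0.249 * 1.25 * 1.005 * 30.0
Q = 9.384 kW

9.384


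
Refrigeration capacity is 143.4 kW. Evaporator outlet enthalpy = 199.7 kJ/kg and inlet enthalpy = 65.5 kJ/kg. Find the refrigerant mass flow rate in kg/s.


dh = 199.7 - 65.5 = 134.2 kJ/kg
m_dot = Q / dh = 143.4 / 134.2 = 1.0686 kg/s

1.0686


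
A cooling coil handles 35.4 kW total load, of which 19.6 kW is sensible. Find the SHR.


SHR = Q_sensible / Q_total
SHR = 19.6 / 35.4
SHR = 0.554

0.554


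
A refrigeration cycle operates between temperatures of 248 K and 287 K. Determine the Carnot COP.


dT = 287 - 248 = 39 K
COP_carnot = T_cold / dT = 248 / 39
COP_carnot = 6.359

6.359


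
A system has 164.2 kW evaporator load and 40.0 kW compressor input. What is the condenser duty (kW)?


Q_cond = Q_evap + W
Q_cond = 164.2 + 40.0
Q_cond = 204.2 kW

204.2


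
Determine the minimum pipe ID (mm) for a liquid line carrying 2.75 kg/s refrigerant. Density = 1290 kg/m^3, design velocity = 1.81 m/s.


A = m_dot / (rho * v) = 2.75 / (1290 * 1.81) = 0.001177780633 m^2
d = sqrt(4*A/pi) * 1000
d = 38.7 mm

38.7


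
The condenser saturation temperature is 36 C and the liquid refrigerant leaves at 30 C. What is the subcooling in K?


Subcooling = T_cond - T_liquid
Subcooling = 36 - 30
Subcooling = 6 K

6


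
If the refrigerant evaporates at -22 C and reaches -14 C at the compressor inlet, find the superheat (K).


Superheat = T_suction - T_evap
Superheat = -14 - (-22)
Superheat = 8 K

8


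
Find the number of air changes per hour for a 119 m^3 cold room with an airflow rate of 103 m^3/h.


ACH = flow / volume
ACH = 103 / 119
ACH = 0.866

0.866


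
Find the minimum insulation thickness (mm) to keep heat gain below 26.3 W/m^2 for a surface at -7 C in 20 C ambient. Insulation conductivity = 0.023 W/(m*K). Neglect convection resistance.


dT = 20 - (-7) = 27 K
thickness = k * dT / q_max * 1000
thickness = 0.023 * 27 / 26.3 * 1000
thickness = 23.6 mm

23.6


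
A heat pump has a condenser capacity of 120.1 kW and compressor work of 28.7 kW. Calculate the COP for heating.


COP_hp = Q_cond / W
COP_hp = 120.1 / 28.7
COP_hp = 4.185

4.185


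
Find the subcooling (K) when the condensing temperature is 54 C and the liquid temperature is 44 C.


Subcooling = T_cond - T_liquid
Subcooling = 54 - 44
Subcooling = 10 K

10


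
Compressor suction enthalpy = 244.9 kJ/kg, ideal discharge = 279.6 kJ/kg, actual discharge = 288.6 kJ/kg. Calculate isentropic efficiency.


dh_ideal = 279.6 - 244.9 = 34.7 kJ/kg
dh_actual = 288.6 - 244.9 = 43.7 kJ/kg
eta_s = dh_ideal / dh_actual = 34.7 / 43.7
eta_s = 0.7941

0.7941


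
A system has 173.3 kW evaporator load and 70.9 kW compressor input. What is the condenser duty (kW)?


Q_cond = Q_evap + W
Q_cond = 173.3 + 70.9
Q_cond = 244.2 kW

244.2


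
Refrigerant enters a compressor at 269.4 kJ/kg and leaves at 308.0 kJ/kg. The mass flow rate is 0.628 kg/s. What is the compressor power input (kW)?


dh = 308.0 - 269.4 = 38.6 kJ/kg
W = m_dot * dh = 0.628 * 38.6 = 24.24 kW

24.24


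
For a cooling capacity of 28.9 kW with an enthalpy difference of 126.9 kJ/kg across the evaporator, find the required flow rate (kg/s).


m_dot = Q / dh
m_dot = 28.9 / 126.9
m_dot = 0.2277 kg/s

0.2277


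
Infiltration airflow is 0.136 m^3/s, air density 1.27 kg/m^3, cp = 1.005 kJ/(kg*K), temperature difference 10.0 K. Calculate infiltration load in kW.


Q = V_dot * rho * cp * dT
Q = 0.136 * 1.27 * 1.005 * 10.0
Q = 1.736 kW

1.736


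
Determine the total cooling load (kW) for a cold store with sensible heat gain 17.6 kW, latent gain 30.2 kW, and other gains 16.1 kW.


Q_total = Q_s + Q_l + Q_misc
Q_total = 17.6 + 30.2 + 16.1
Q_total = 63.9 kW

63.9


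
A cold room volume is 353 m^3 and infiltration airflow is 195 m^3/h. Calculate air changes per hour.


ACH = flow / volume
ACH = 195 / 353
ACH = 0.552

0.552


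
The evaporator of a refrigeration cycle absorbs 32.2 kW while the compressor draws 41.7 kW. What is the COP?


COP = Q_evap / W
COP = 32.2 / 41.7
COP = 0.772

0.772


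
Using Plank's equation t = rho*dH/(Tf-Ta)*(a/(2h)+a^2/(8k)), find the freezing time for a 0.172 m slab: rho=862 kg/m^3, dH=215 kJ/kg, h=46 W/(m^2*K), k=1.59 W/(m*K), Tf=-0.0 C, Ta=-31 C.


dT = -0.0 - (-31) = 31.0 K
term1 = a/(2h) = 0.172/(2*46) = 0.001869565217
term2 = a^2/(8k) = 0.172^2/(8*1.59) = 0.002325786164
t = rho*dH*1000/dT * (term1 + term2)
t = 862*215*1000/31.0 * (0.001869565217 + 0.002325786164)
t = 25081 s

25081


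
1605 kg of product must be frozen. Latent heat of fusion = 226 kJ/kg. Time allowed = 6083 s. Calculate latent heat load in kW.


Q_lat = m * h_fg / t
Q_lat = 1605 * 226 / 6083
Q_lat = 59.63 kW

59.63


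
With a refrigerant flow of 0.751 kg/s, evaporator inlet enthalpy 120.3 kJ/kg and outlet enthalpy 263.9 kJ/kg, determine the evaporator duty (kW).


dh = 263.9 - 120.3 = 143.6 kJ/kg
Q_evap = m_dot * dh = 0.751 * 143.6
Q_evap = 107.84 kW

107.84


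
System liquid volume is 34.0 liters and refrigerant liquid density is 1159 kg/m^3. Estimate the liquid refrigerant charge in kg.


Charge = V * rho / 1000
Charge = 34.0 * 1159 / 1000
Charge = 39.41 kg

39.41


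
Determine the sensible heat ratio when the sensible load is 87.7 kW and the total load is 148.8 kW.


SHR = Q_sensible / Q_total
SHR = 87.7 / 148.8
SHR = 0.589

0.589


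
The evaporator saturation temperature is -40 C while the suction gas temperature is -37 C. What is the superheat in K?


Superheat = T_suction - T_evap
Superheat = -37 - (-40)
Superheat = 3 K

3


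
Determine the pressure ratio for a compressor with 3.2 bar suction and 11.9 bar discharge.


PR = P_high / P_low
PR = 11.9 / 3.2
PR = 3.719

3.719


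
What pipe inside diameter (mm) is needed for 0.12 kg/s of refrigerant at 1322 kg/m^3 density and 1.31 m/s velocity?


A = m_dot / (rho * v) = 0.12 / (1322 * 1.31) = 0.00006929126584 m^2
d = sqrt(4*A/pi) * 1000
d = 9.4 mm

9.4


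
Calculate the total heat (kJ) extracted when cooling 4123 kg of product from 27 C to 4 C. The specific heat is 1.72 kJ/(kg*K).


dT = 27 - (4) = 23 K
Q = m * cp * dT = 4123 * 1.72 * 23
Q = 163106 kJ

163106


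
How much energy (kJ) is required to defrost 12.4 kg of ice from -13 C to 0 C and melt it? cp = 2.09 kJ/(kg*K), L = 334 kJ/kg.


Sensible heat = cp * dT = 2.09 * 13 = 27.17 kJ/kg
Total per kg = 27.17 + 334 = 361.17 kJ/kg
Q = m * total = 12.4 * 361.17
Q = 4478.5 kJ

4478.5


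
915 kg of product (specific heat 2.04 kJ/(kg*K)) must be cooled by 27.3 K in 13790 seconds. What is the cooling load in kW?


Q = m * cp * dT / t
Q = 915 * 2.04 * 27.3 / 13790
Q = 3.695 kW

3.695


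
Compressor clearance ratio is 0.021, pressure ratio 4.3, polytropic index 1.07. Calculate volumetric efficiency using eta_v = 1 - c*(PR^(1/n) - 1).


PR^(1/n) = 4.3^(1/1.07) = 3.9086483
eta_v = 1 - 0.021 * (3.9086483 - 1)
eta_v = 0.9389

0.9389


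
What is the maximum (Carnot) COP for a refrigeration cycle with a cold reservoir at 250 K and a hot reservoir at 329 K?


dT = 329 - 250 = 79 K
COP_carnot = T_cold / dT = 250 / 79
COP_carnot = 3.165

3.165


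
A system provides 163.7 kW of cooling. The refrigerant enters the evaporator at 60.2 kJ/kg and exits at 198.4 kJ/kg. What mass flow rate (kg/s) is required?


dh = 198.4 - 60.2 = 138.2 kJ/kg
m_dot = Q / dh = 163.7 / 138.2 = 1.1845 kg/s

1.1845


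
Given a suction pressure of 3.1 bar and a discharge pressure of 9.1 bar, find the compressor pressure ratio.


PR = P_high / P_low
PR = 9.1 / 3.1
PR = 2.935

2.935


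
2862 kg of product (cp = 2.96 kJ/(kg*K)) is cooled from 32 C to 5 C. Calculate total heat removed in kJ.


dT = 32 - (5) = 27 K
Q = m * cp * dT = 2862 * 2.96 * 27
Q = 228731 kJ

228731


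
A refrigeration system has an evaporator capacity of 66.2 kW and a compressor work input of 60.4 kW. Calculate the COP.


COP = Q_evap / W
COP = 66.2 / 60.4
COP = 1.096

1.096


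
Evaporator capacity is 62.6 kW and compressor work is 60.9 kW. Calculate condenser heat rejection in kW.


Q_cond = Q_evap + W
Q_cond = 62.6 + 60.9
Q_cond = 123.5 kW

123.5


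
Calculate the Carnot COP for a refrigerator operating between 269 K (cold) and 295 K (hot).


dT = 295 - 269 = 26 K
COP_carnot = T_cold / dT = 269 / 26
COP_carnot = 10.346

10.346


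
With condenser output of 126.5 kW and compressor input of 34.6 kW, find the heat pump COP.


COP_hp = Q_cond / W
COP_hp = 126.5 / 34.6
COP_hp = 3.656

3.656


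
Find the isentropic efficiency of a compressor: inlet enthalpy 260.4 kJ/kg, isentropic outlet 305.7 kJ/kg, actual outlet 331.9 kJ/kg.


dh_ideal = 305.7 - 260.4 = 45.3 kJ/kg
dh_actual = 331.9 - 260.4 = 71.5 kJ/kg
eta_s = dh_ideal / dh_actual = 45.3 / 71.5
eta_s = 0.6336

0.6336


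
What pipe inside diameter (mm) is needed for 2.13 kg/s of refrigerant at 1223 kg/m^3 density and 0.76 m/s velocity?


A = m_dot / (rho * v) = 2.13 / (1223 * 0.76) = 0.002291603908 m^2
d = sqrt(4*A/pi) * 1000
d = 54.0 mm

54.0


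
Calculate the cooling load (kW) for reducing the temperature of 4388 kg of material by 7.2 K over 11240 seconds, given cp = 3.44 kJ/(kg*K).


Q = m * cp * dT / t
Q = 4388 * 3.44 * 7.2 / 11240
Q = 9.669 kW

9.669


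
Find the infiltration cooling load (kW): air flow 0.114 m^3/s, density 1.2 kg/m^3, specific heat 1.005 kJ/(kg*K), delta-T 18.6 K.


Q = V_dot * rho * cp * dT
Q = 0.114 * 1.2 * 1.005 * 18.6
Q = 2.557 kW

2.557


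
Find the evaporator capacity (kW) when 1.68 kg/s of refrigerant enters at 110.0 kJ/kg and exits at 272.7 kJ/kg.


dh = 272.7 - 110.0 = 162.7 kJ/kg
Q_evap = m_dot * dh = 1.68 * 162.7
Q_evap = 273.34 kW

273.34


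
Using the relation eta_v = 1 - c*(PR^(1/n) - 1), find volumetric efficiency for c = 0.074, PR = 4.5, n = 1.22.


PR^(1/n) = 4.5^(1/1.22) = 3.43099506
eta_v = 1 - 0.074 * (3.43099506 - 1)
eta_v = 0.8201

0.8201


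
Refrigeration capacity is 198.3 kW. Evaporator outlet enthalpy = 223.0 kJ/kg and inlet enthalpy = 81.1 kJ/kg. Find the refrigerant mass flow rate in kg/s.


dh = 223.0 - 81.1 = 141.9 kJ/kg
m_dot = Q / dh = 198.3 / 141.9 = 1.3975 kg/s

1.3975


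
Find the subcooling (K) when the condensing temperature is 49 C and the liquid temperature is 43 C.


Subcooling = T_cond - T_liquid
Subcooling = 49 - 43
Subcooling = 6 K

6


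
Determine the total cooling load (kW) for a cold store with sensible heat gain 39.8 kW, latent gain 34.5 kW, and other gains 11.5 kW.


Q_total = Q_s + Q_l + Q_misc
Q_total = 39.8 + 34.5 + 11.5
Q_total = 85.8 kW

85.8
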